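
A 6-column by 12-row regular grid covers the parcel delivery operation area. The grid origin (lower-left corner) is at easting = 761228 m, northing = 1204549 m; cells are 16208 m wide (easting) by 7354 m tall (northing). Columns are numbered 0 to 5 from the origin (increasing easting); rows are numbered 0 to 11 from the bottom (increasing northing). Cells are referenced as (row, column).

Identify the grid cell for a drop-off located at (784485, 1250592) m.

(6, 1)

Column index: ⌊(784485 − 761228) / 16208⌋ = ⌊1.435⌋ = 1
Row offset from origin: ⌊(1250592 − 1204549) / 7354⌋ = ⌊6.261⌋ = 6 → row 6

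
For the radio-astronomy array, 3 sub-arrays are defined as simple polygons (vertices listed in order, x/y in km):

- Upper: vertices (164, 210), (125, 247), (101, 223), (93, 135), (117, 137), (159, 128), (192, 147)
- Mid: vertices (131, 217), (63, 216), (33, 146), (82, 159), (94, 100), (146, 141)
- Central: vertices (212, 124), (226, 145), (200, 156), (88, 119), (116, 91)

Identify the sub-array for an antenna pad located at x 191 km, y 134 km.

Cast a ray rightward from (191, 134). For each polygon, the edges (by vertex number in listed order) whose endpoints lie on opposite sides of y = 134, where each meets that height, and whether that is right or left of the point:
Upper: 5–6 at x≈131.0 (left), 6–7 at x≈169.4 (left) → 0 crossings.
Mid: 4–5 at x≈87.1 (left), 5–6 at x≈137.1 (left) → 0 crossings.
Central: 1–2 at x≈218.7 (right), 3–4 at x≈133.4 (left) → 1 crossing.
Only Central has an odd count, so the point is inside Central.

Central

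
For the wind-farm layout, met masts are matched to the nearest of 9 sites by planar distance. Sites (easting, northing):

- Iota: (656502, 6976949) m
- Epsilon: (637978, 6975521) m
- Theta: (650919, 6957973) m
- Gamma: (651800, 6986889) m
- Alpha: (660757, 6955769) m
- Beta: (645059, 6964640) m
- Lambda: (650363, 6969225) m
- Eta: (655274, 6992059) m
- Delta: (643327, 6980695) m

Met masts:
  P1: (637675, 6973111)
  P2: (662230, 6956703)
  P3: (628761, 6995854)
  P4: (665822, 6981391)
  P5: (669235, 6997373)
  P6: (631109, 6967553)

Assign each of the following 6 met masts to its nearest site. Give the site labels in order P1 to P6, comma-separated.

Epsilon, Alpha, Delta, Iota, Eta, Epsilon

P1 → Epsilon (d²=5899909.00)
P2 → Alpha (d²=3042085.00)
P3 → Delta (d²=441963637.00)
P4 → Iota (d²=106593764.00)
P5 → Eta (d²=223148117.00)
P6 → Epsilon (d²=110672185.00)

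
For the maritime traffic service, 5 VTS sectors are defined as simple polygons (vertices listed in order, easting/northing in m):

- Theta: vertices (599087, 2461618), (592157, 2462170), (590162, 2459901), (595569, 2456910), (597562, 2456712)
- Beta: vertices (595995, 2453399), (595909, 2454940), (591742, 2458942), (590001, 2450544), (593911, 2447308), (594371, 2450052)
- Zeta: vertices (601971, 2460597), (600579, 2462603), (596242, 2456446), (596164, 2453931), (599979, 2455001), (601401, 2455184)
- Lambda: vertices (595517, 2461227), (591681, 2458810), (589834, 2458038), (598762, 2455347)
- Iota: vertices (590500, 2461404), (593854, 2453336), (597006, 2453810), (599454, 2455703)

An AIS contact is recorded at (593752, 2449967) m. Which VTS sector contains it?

Cast a ray rightward from (593752, 2449967). For each polygon, the edges (by vertex number in listed order) whose endpoints lie on opposite sides of northing = 2449967, where each meets that height, and whether that is right or left of the point:
Theta: no edge straddles that height → 0 crossings.
Beta: 4–5 at easting≈590698.2 (left), 5–6 at easting≈594356.8 (right) → 1 crossing.
Zeta: no edge straddles that height → 0 crossings.
Lambda: no edge straddles that height → 0 crossings.
Iota: no edge straddles that height → 0 crossings.
Only Beta has an odd count, so the point is inside Beta.

Beta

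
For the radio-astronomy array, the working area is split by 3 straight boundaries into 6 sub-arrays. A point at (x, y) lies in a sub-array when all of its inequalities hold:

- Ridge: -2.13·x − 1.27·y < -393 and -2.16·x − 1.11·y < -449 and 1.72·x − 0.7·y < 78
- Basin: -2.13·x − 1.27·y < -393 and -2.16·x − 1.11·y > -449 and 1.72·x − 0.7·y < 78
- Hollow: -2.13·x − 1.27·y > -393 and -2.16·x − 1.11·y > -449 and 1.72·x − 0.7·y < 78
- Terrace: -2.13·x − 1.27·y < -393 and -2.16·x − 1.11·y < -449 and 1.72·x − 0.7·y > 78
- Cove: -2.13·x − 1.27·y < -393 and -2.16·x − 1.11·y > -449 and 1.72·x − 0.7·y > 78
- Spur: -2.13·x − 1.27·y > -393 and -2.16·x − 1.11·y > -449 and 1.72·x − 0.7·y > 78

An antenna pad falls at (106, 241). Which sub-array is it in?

-2.13·106 − 1.27·241 = -531.850, which is < -393
-2.16·106 − 1.11·241 = -496.470, which is < -449
1.72·106 − 0.7·241 = 13.620, which is < 78
This sign pattern matches Ridge.

Ridge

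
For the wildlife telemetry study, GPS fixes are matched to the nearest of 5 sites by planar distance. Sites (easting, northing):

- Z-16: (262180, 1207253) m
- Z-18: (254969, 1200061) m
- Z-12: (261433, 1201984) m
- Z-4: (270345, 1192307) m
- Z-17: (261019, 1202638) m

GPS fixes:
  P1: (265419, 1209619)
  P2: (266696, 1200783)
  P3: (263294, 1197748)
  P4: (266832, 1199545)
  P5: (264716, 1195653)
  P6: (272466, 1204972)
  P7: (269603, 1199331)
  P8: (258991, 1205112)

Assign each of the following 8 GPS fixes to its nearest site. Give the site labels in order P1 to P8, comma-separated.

P1 → Z-16 (d²=16089077.00)
P2 → Z-12 (d²=29141570.00)
P3 → Z-12 (d²=21407017.00)
P4 → Z-12 (d²=35097922.00)
P5 → Z-4 (d²=42881357.00)
P6 → Z-16 (d²=111004757.00)
P7 → Z-4 (d²=49887140.00)
P8 → Z-17 (d²=10233460.00)

Z-16, Z-12, Z-12, Z-12, Z-4, Z-16, Z-4, Z-17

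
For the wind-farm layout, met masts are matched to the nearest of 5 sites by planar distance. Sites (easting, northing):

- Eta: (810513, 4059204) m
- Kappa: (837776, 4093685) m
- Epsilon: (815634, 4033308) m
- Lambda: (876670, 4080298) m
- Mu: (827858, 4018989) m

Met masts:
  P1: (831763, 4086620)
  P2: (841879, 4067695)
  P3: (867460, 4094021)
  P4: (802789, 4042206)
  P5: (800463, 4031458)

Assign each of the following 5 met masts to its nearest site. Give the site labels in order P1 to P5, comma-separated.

P1 → Kappa (d²=86070394.00)
P2 → Kappa (d²=692314709.00)
P3 → Lambda (d²=273144829.00)
P4 → Epsilon (d²=244168429.00)
P5 → Epsilon (d²=233581741.00)

Kappa, Kappa, Lambda, Epsilon, Epsilon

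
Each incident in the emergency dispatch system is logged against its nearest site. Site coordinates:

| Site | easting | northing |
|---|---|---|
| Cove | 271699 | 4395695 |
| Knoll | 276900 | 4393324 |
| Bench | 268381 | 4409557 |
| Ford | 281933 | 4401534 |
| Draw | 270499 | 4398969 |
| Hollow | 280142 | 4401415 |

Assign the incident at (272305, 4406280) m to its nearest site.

Bench

Squared distances to each site:
Cove: 112409461.000; Knoll: 188971961.000; Bench: 26136505.000; Ford: 115222900.000; Draw: 56712357.000; Hollow: 85086794.000.
Minimum at Bench.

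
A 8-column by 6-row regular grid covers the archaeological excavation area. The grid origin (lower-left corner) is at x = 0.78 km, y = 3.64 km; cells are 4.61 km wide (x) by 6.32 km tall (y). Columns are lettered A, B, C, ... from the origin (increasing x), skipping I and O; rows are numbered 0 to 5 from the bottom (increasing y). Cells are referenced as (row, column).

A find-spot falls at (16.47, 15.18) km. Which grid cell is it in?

(1, D)

Column index: ⌊(16.47 − 0.78) / 4.61⌋ = ⌊3.403⌋ = 3 → column D
Row offset from origin: ⌊(15.18 − 3.64) / 6.32⌋ = ⌊1.826⌋ = 1 → row 1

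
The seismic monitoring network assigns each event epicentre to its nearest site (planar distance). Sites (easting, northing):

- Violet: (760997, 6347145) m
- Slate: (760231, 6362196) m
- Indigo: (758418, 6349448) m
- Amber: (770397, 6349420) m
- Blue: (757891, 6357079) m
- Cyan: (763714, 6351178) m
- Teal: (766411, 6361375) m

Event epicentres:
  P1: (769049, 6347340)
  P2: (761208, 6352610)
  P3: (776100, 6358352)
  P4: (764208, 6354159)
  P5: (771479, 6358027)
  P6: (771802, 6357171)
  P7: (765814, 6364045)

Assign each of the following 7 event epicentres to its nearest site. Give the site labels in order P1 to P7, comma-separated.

Amber, Cyan, Teal, Cyan, Teal, Teal, Teal

P1 → Amber (d²=6143504.00)
P2 → Cyan (d²=8330660.00)
P3 → Teal (d²=103015250.00)
P4 → Cyan (d²=9130397.00)
P5 → Teal (d²=36893728.00)
P6 → Teal (d²=46736497.00)
P7 → Teal (d²=7485309.00)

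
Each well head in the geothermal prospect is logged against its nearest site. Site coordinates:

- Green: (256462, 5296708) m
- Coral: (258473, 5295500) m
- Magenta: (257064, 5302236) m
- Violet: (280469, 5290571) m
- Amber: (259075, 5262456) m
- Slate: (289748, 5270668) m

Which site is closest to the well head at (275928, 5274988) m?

Slate

Squared distances to each site:
Green: 850683556.000; Coral: 725419169.000; Magenta: 1098304000.000; Violet: 263450570.000; Amber: 441074633.000; Slate: 209654800.000.
Minimum at Slate.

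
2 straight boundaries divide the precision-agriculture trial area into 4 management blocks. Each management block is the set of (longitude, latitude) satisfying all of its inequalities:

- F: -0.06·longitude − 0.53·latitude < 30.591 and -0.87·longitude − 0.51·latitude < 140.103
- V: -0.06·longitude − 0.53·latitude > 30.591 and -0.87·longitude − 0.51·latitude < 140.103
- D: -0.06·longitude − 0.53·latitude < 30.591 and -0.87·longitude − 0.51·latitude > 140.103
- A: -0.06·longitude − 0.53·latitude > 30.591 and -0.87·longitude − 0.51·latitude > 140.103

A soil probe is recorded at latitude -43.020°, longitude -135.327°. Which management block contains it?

V

-0.06·-135.327 − 0.53·-43.020 = 30.920, which is > 30.591
-0.87·-135.327 − 0.51·-43.020 = 139.675, which is < 140.103
This sign pattern matches V.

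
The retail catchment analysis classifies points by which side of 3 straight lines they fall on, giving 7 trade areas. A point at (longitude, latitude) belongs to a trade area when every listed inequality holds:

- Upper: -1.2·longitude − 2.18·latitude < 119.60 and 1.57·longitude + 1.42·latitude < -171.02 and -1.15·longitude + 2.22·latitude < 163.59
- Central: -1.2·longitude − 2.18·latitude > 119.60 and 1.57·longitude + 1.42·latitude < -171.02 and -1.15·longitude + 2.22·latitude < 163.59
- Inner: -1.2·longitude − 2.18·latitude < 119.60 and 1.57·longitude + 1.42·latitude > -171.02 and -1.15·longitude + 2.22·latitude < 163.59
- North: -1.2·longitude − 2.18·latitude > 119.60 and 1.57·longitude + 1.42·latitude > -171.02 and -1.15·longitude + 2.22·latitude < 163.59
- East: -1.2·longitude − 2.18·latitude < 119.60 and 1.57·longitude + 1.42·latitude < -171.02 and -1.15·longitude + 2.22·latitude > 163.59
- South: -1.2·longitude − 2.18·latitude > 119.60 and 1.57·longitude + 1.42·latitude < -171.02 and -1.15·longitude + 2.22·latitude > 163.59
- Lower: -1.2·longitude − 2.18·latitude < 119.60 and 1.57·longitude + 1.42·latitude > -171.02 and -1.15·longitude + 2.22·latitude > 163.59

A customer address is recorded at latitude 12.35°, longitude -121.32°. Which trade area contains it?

East

-1.2·-121.32 − 2.18·12.35 = 118.661, which is < 119.60
1.57·-121.32 + 1.42·12.35 = -172.935, which is < -171.02
-1.15·-121.32 + 2.22·12.35 = 166.935, which is > 163.59
This sign pattern matches East.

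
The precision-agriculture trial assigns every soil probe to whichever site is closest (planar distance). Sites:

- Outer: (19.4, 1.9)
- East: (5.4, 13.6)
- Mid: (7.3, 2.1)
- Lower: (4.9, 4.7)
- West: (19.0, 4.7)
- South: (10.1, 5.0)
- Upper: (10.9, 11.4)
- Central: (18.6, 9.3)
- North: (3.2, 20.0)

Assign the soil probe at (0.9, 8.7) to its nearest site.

Lower

Squared distances to each site:
Outer: 388.490; East: 44.260; Mid: 84.520; Lower: 32.000; West: 343.610; South: 98.330; Upper: 107.290; Central: 313.650; North: 132.980.
Minimum at Lower.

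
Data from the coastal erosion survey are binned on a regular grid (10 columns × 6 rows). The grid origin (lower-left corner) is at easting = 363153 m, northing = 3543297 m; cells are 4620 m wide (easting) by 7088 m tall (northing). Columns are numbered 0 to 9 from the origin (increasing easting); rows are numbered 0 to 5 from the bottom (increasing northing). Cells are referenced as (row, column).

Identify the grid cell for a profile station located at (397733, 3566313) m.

(3, 7)

Column index: ⌊(397733 − 363153) / 4620⌋ = ⌊7.485⌋ = 7
Row offset from origin: ⌊(3566313 − 3543297) / 7088⌋ = ⌊3.247⌋ = 3 → row 3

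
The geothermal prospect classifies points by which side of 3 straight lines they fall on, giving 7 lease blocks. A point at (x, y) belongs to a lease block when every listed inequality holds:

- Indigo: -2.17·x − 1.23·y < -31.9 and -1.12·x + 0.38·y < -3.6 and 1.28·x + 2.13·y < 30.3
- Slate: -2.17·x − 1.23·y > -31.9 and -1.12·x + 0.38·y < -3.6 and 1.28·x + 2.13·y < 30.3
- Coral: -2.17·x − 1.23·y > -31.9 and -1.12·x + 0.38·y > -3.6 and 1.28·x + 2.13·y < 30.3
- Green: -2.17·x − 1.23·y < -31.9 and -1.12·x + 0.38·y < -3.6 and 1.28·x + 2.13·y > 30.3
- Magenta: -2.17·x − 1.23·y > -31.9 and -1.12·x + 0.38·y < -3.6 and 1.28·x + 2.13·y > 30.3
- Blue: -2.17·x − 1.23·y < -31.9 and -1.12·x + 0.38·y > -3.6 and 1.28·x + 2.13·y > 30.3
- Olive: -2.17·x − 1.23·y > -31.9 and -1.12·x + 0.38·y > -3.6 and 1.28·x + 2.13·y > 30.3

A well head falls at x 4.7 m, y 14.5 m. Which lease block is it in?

Olive

-2.17·4.7 − 1.23·14.5 = -28.034, which is > -31.9
-1.12·4.7 + 0.38·14.5 = 0.246, which is > -3.6
1.28·4.7 + 2.13·14.5 = 36.901, which is > 30.3
This sign pattern matches Olive.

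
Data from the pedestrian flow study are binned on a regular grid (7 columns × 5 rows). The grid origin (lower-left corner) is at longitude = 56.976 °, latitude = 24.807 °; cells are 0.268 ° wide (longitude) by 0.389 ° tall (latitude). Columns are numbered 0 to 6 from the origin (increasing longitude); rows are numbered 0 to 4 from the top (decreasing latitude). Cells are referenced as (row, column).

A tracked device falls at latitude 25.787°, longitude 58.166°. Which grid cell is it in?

Column index: ⌊(58.166 − 56.976) / 0.268⌋ = ⌊4.440⌋ = 4
Row offset from origin: ⌊(25.787 − 24.807) / 0.389⌋ = ⌊2.519⌋ = 2 → row 2 (counted from top)

(2, 4)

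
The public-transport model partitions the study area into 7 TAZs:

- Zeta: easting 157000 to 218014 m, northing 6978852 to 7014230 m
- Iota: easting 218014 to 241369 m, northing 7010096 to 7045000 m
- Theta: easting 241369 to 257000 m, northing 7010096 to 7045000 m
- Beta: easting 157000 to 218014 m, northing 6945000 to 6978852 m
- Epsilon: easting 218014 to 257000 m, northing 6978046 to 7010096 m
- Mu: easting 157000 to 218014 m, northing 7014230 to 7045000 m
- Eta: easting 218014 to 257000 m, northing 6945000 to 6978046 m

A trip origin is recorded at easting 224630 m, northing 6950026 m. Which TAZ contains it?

The point has easting = 224630 and northing = 6950026.
Only Eta satisfies 218014 ≤ easting ≤ 257000 and 6945000 ≤ northing ≤ 6978046.

Eta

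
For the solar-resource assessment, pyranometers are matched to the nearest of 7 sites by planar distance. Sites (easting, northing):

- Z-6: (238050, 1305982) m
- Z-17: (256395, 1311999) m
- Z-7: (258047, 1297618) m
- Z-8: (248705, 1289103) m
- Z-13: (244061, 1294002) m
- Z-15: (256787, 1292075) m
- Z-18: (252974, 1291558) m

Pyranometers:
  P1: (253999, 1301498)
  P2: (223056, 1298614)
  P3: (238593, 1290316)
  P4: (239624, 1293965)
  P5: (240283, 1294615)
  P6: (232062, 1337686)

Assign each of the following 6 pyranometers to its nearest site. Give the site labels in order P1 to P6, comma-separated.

P1 → Z-7 (d²=31440704.00)
P2 → Z-6 (d²=279107460.00)
P3 → Z-13 (d²=43485620.00)
P4 → Z-13 (d²=19688338.00)
P5 → Z-13 (d²=14649053.00)
P6 → Z-6 (d²=1040999760.00)

Z-7, Z-6, Z-13, Z-13, Z-13, Z-6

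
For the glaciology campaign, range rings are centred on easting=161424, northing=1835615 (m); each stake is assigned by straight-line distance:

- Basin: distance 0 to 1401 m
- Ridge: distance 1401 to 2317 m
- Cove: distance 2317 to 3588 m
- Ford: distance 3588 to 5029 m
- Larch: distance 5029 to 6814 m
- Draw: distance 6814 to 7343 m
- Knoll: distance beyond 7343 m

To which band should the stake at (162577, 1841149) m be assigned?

Larch

Distance = √((162577−161424)² + (1841149−1835615)²) = √(1329409.000 + 30625156.000) = 5652.837 m.
5029 ≤ 5652.837 < 6814 → Larch.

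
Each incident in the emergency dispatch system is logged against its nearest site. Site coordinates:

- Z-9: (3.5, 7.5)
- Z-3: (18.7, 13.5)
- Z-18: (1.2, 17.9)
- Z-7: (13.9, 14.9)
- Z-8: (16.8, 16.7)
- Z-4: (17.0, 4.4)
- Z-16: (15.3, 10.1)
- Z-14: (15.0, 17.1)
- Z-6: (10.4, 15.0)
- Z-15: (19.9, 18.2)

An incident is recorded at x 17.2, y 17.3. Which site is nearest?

Squared distances to each site:
Z-9: 283.730; Z-3: 16.690; Z-18: 256.360; Z-7: 16.650; Z-8: 0.520; Z-4: 166.450; Z-16: 55.450; Z-14: 4.880; Z-6: 51.530; Z-15: 8.100.
Minimum at Z-8.

Z-8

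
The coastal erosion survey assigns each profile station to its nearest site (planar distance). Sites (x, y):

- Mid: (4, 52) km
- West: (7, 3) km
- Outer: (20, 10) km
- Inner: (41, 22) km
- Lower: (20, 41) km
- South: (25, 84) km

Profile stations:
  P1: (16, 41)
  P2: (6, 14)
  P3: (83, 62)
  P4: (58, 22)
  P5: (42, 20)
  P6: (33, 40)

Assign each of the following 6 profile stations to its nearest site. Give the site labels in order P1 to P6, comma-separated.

Lower, West, Inner, Inner, Inner, Lower

P1 → Lower (d²=16.00)
P2 → West (d²=122.00)
P3 → Inner (d²=3364.00)
P4 → Inner (d²=289.00)
P5 → Inner (d²=5.00)
P6 → Lower (d²=170.00)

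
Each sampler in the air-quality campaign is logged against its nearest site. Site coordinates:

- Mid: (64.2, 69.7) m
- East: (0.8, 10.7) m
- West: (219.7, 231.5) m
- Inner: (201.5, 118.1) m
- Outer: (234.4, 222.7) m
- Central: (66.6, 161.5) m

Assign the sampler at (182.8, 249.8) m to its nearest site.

Squared distances to each site:
Mid: 46501.970; East: 90292.810; West: 1696.500; Inner: 17694.580; Outer: 3396.970; Central: 21299.330.
Minimum at West.

West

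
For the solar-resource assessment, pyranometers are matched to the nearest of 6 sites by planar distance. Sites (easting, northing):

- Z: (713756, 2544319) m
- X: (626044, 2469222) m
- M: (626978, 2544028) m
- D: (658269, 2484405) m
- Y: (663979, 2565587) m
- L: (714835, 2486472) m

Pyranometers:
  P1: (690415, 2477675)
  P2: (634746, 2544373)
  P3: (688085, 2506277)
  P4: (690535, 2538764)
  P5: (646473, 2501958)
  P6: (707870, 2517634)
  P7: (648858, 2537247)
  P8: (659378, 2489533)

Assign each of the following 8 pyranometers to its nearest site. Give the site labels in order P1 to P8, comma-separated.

P1 → L (d²=673723609.00)
P2 → M (d²=60460849.00)
P3 → L (d²=1107800525.00)
P4 → Z (d²=570072866.00)
P5 → D (d²=447253425.00)
P6 → Z (d²=746734221.00)
P7 → M (d²=524716361.00)
P8 → D (d²=27526265.00)

L, M, L, Z, D, Z, M, D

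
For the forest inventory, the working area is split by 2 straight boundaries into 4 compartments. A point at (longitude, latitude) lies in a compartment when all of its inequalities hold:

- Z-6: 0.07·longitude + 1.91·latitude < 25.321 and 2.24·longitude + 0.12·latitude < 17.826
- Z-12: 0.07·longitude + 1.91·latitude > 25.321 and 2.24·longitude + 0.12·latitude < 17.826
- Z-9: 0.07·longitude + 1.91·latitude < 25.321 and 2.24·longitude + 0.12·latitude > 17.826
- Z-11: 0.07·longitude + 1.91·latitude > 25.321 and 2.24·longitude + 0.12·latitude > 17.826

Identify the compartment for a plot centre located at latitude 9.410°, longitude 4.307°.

Z-6

0.07·4.307 + 1.91·9.410 = 18.275, which is < 25.321
2.24·4.307 + 0.12·9.410 = 10.777, which is < 17.826
This sign pattern matches Z-6.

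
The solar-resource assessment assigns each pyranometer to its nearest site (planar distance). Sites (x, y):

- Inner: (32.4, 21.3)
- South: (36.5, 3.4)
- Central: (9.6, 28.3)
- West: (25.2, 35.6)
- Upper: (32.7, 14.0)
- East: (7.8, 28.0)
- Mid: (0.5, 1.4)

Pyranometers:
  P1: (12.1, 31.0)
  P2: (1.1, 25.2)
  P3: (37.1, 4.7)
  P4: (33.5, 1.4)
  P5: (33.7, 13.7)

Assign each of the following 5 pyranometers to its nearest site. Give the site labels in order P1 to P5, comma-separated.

P1 → Central (d²=13.54)
P2 → East (d²=52.73)
P3 → South (d²=2.05)
P4 → South (d²=13.00)
P5 → Upper (d²=1.09)

Central, East, South, South, Upper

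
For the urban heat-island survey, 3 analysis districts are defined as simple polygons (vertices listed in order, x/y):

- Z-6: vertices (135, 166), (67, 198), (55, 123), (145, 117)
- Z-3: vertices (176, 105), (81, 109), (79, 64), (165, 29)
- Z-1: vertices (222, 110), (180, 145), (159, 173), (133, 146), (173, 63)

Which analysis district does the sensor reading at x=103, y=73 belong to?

Cast a ray rightward from (103, 73). For each polygon, the edges (by vertex number in listed order) whose endpoints lie on opposite sides of y = 73, where each meets that height, and whether that is right or left of the point:
Z-6: no edge straddles that height → 0 crossings.
Z-3: 2–3 at x≈79.4 (left), 4–1 at x≈171.4 (right) → 1 crossing.
Z-1: 4–5 at x≈168.2 (right), 5–1 at x≈183.4 (right) → 2 crossings.
Only Z-3 has an odd count, so the point is inside Z-3.

Z-3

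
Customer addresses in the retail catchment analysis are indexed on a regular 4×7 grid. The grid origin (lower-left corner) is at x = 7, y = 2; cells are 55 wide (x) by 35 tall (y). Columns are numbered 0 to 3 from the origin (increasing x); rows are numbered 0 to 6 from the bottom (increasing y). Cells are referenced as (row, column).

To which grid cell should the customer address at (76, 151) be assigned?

(4, 1)

Column index: ⌊(76 − 7) / 55⌋ = ⌊1.255⌋ = 1
Row offset from origin: ⌊(151 − 2) / 35⌋ = ⌊4.257⌋ = 4 → row 4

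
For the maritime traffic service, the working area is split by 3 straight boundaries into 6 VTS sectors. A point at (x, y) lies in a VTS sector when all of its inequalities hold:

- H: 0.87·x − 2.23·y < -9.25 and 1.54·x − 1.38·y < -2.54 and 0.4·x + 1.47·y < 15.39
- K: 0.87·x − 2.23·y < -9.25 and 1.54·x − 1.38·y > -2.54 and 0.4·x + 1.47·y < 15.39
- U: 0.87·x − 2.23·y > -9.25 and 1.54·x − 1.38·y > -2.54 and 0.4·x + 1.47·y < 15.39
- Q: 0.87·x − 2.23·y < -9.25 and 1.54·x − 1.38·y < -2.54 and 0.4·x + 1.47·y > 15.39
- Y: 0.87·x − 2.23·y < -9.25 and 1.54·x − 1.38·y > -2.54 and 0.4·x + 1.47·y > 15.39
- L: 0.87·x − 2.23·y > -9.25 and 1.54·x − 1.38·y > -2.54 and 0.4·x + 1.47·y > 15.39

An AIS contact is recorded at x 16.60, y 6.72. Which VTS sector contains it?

L

0.87·16.60 − 2.23·6.72 = -0.544, which is > -9.25
1.54·16.60 − 1.38·6.72 = 16.290, which is > -2.54
0.4·16.60 + 1.47·6.72 = 16.518, which is > 15.39
This sign pattern matches L.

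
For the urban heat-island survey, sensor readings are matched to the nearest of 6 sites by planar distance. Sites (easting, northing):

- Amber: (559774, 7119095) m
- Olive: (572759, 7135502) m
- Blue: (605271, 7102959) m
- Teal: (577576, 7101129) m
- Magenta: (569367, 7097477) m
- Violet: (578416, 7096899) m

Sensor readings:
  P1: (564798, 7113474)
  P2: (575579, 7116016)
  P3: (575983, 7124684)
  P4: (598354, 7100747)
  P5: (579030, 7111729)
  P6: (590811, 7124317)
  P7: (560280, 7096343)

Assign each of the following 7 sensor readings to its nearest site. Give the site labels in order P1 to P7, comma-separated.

Amber, Teal, Olive, Blue, Teal, Olive, Magenta

P1 → Amber (d²=56836217.00)
P2 → Teal (d²=225610778.00)
P3 → Olive (d²=127423300.00)
P4 → Blue (d²=52737833.00)
P5 → Teal (d²=114474116.00)
P6 → Olive (d²=450978929.00)
P7 → Magenta (d²=83859525.00)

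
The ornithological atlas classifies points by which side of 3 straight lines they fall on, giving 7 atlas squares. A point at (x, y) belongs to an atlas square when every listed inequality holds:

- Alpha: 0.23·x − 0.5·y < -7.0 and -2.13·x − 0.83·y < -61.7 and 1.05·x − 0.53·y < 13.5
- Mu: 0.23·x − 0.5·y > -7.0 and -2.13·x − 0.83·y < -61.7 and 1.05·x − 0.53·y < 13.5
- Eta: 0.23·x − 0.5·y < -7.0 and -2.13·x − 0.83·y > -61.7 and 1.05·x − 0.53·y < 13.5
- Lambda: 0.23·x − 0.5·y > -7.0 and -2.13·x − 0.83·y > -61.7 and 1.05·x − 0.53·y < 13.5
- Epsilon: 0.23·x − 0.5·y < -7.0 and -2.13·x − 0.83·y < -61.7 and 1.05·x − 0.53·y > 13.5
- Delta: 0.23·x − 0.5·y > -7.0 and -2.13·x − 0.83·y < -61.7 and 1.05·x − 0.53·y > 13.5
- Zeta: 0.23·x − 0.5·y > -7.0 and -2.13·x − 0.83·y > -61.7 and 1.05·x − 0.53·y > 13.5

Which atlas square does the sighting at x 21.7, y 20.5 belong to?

0.23·21.7 − 0.5·20.5 = -5.259, which is > -7.0
-2.13·21.7 − 0.83·20.5 = -63.236, which is < -61.7
1.05·21.7 − 0.53·20.5 = 11.920, which is < 13.5
This sign pattern matches Mu.

Mu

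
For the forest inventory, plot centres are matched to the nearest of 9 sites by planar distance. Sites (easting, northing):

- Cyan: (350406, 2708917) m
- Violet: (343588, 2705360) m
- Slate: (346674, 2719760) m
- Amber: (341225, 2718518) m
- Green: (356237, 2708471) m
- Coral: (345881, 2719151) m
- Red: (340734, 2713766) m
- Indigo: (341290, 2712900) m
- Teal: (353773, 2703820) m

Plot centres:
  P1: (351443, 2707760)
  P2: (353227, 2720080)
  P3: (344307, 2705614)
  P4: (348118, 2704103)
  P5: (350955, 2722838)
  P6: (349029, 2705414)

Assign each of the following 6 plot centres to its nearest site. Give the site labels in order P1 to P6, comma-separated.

P1 → Cyan (d²=2414018.00)
P2 → Slate (d²=43044209.00)
P3 → Violet (d²=581477.00)
P4 → Violet (d²=22100949.00)
P5 → Slate (d²=27801045.00)
P6 → Cyan (d²=14167138.00)

Cyan, Slate, Violet, Violet, Slate, Cyan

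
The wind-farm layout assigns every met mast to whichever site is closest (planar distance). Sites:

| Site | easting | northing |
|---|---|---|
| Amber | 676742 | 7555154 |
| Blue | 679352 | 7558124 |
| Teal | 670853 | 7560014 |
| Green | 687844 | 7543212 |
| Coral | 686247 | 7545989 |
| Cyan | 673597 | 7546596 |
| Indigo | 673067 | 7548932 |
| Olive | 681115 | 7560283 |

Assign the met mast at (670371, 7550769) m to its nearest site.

Indigo

Squared distances to each site:
Amber: 59817866.000; Blue: 134754386.000; Teal: 85702349.000; Green: 362413978.000; Coral: 274895776.000; Cyan: 27821005.000; Indigo: 10642985.000; Olive: 205949732.000.
Minimum at Indigo.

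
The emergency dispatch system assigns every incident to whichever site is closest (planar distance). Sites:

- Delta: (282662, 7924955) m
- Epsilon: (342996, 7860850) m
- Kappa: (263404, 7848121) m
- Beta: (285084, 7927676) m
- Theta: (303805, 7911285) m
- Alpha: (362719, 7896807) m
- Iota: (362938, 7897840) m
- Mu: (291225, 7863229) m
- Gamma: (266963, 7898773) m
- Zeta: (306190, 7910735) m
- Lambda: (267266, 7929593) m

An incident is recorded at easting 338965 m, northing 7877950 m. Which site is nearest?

Squared distances to each site:
Delta: 5379497834.000; Epsilon: 308658961.000; Kappa: 6599233962.000; Beta: 5375837237.000; Theta: 2347447825.000; Alpha: 919838965.000; Iota: 970316829.000; Mu: 2495815441.000; Gamma: 5617885333.000; Zeta: 2149056850.000; Lambda: 7807746050.000.
Minimum at Epsilon.

Epsilon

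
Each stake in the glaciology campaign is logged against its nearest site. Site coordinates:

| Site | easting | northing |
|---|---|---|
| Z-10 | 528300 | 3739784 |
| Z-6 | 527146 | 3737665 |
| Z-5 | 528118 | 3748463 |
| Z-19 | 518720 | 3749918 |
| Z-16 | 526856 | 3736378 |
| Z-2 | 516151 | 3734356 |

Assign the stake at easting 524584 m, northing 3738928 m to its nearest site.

Z-6

Squared distances to each site:
Z-10: 14541392.000; Z-6: 8159013.000; Z-5: 103405381.000; Z-19: 155166596.000; Z-16: 11664484.000; Z-2: 92018673.000.
Minimum at Z-6.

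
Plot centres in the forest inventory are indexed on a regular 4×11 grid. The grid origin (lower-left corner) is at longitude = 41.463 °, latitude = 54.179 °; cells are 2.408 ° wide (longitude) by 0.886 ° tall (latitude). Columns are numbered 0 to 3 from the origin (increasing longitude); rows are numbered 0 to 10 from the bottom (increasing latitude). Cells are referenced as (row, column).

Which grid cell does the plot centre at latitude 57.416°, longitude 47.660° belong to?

(3, 2)

Column index: ⌊(47.660 − 41.463) / 2.408⌋ = ⌊2.574⌋ = 2
Row offset from origin: ⌊(57.416 − 54.179) / 0.886⌋ = ⌊3.653⌋ = 3 → row 3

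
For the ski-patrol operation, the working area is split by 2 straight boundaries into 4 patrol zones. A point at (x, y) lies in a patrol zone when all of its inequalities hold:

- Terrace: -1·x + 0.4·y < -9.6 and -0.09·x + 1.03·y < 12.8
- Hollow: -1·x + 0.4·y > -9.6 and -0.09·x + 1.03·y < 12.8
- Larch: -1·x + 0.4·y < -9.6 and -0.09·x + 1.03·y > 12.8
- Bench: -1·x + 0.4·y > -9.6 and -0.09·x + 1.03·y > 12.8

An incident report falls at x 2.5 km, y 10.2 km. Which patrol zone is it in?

Hollow

-1·2.5 + 0.4·10.2 = 1.580, which is > -9.6
-0.09·2.5 + 1.03·10.2 = 10.281, which is < 12.8
This sign pattern matches Hollow.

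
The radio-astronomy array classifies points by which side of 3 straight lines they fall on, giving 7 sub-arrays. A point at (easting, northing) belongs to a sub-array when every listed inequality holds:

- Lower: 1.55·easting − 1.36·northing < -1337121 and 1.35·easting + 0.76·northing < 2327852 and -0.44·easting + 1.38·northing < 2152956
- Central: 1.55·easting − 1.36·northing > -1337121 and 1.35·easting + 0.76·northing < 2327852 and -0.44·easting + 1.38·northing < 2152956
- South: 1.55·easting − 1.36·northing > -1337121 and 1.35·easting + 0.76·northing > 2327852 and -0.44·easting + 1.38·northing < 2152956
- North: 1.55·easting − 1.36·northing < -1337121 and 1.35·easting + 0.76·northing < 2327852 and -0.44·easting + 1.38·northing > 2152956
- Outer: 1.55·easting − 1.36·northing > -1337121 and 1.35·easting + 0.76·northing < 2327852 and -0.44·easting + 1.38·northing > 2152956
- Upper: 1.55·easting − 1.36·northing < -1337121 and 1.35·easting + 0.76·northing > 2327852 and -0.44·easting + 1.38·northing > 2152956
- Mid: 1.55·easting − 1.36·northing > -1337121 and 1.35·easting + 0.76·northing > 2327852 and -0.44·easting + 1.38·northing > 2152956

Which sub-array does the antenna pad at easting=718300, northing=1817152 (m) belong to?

Upper

1.55·718300 − 1.36·1817152 = -1357961.720, which is < -1337121
1.35·718300 + 0.76·1817152 = 2350740.520, which is > 2327852
-0.44·718300 + 1.38·1817152 = 2191617.760, which is > 2152956
This sign pattern matches Upper.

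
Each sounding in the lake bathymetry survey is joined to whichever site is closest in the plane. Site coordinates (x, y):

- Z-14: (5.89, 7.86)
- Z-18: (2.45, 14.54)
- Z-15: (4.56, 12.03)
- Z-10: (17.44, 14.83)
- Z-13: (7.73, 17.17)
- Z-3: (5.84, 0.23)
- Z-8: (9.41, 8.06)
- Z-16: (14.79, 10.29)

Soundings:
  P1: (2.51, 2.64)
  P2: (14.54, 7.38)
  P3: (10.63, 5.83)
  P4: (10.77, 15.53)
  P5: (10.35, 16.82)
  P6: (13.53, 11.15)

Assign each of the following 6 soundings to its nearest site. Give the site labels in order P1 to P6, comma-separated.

P1 → Z-3 (d²=16.90)
P2 → Z-16 (d²=8.53)
P3 → Z-8 (d²=6.46)
P4 → Z-13 (d²=11.93)
P5 → Z-13 (d²=6.99)
P6 → Z-16 (d²=2.33)

Z-3, Z-16, Z-8, Z-13, Z-13, Z-16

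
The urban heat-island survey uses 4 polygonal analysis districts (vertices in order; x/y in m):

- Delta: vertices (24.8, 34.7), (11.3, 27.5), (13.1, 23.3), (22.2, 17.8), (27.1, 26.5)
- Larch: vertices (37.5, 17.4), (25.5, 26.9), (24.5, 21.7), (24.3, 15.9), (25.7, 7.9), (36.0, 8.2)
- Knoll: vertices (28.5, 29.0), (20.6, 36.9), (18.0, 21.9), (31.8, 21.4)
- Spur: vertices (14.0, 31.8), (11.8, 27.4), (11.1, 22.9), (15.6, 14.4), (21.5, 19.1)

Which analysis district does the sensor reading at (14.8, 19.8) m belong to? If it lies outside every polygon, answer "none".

Spur

Cast a ray rightward from (14.8, 19.8). For each polygon, the edges (by vertex number in listed order) whose endpoints lie on opposite sides of y = 19.8, where each meets that height, and whether that is right or left of the point:
Delta: 3–4 at x≈18.89 (right), 4–5 at x≈23.33 (right) → 2 crossings.
Larch: 1–2 at x≈34.47 (right), 3–4 at x≈24.43 (right) → 2 crossings.
Knoll: no edge straddles that height → 0 crossings.
Spur: 3–4 at x≈12.74 (left), 5–1 at x≈21.09 (right) → 1 crossing.
Only Spur has an odd count, so the point is inside Spur.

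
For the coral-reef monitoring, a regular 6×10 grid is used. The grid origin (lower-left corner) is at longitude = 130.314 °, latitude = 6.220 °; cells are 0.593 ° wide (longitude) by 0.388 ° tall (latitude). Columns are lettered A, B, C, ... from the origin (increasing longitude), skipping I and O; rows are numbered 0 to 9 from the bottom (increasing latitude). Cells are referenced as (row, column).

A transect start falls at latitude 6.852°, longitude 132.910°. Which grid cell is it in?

(1, E)

Column index: ⌊(132.910 − 130.314) / 0.593⌋ = ⌊4.378⌋ = 4 → column E
Row offset from origin: ⌊(6.852 − 6.220) / 0.388⌋ = ⌊1.629⌋ = 1 → row 1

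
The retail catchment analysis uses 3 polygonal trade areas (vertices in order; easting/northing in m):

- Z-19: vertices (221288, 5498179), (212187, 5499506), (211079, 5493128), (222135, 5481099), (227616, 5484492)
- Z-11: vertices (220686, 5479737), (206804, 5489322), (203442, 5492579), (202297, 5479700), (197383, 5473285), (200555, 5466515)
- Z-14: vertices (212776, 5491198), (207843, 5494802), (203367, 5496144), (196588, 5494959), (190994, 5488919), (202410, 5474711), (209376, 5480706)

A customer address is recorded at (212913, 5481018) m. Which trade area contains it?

Cast a ray rightward from (212913, 5481018). For each polygon, the edges (by vertex number in listed order) whose endpoints lie on opposite sides of northing = 5481018, where each meets that height, and whether that is right or left of the point:
Z-19: no edge straddles that height → 0 crossings.
Z-11: 1–2 at easting≈218830.7 (right), 3–4 at easting≈202414.2 (left) → 1 crossing.
Z-14: 5–6 at easting≈197342.4 (left), 7–1 at easting≈209477.1 (left) → 0 crossings.
Only Z-11 has an odd count, so the point is inside Z-11.

Z-11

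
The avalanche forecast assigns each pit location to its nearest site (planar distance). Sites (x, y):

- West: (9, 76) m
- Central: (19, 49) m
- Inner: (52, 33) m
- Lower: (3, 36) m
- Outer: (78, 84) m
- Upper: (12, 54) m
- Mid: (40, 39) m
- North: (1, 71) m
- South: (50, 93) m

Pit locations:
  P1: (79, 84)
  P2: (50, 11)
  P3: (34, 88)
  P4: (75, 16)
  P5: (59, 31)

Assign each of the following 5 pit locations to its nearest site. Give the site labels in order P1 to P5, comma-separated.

P1 → Outer (d²=1.00)
P2 → Inner (d²=488.00)
P3 → South (d²=281.00)
P4 → Inner (d²=818.00)
P5 → Inner (d²=53.00)

Outer, Inner, South, Inner, Inner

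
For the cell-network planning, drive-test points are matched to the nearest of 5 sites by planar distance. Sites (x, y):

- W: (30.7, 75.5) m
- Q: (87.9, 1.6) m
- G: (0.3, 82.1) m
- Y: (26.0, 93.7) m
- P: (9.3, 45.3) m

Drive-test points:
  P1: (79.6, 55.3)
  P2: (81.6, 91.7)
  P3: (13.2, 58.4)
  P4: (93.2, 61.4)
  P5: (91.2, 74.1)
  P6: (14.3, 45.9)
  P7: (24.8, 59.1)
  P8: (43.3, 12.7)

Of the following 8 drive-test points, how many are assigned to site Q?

2

P1 → W
P2 → W
P3 → P
P4 → Q
P5 → W
P6 → P
P7 → W
P8 → Q
2 of the 8 go to Q.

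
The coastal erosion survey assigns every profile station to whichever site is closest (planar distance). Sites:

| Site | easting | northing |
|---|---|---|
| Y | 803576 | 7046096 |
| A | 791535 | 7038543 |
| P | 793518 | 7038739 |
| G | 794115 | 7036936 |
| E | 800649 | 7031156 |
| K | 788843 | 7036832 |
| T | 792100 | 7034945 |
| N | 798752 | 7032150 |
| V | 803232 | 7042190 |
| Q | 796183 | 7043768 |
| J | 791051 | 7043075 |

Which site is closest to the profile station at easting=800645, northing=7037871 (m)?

V

Squared distances to each site:
Y: 76241386.000; A: 83443684.000; P: 51547553.000; G: 43515125.000; E: 45091241.000; K: 140366725.000; T: 81578501.000; N: 36313290.000; V: 25346330.000; Q: 54684053.000; J: 119126452.000.
Minimum at V.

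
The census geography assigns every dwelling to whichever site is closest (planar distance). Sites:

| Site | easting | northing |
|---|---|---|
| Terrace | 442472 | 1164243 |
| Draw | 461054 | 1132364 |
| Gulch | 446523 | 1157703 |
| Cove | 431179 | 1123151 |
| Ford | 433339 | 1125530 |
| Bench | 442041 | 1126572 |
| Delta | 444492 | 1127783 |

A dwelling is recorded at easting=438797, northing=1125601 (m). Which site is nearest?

Squared distances to each site:
Terrace: 1506709789.000; Draw: 541112218.000; Gulch: 1090229480.000; Cove: 64036424.000; Ford: 29794805.000; Bench: 11466377.000; Delta: 37194149.000.
Minimum at Bench.

Bench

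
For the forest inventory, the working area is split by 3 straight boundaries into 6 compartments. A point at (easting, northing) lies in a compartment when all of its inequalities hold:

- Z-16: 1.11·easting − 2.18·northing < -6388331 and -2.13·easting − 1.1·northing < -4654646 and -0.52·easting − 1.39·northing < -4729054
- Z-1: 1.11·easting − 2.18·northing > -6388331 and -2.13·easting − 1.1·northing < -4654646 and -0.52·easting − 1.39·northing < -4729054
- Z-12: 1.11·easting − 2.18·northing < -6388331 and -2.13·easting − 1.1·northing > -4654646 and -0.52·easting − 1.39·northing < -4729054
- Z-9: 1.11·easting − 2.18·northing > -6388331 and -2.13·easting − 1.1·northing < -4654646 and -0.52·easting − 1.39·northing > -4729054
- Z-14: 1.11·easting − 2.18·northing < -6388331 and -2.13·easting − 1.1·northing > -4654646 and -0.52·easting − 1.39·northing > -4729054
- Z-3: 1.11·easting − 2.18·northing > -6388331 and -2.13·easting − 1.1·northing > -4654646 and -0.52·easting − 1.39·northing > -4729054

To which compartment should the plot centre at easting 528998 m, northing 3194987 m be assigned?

Z-3

1.11·528998 − 2.18·3194987 = -6377883.880, which is > -6388331
-2.13·528998 − 1.1·3194987 = -4641251.440, which is > -4654646
-0.52·528998 − 1.39·3194987 = -4716110.890, which is > -4729054
This sign pattern matches Z-3.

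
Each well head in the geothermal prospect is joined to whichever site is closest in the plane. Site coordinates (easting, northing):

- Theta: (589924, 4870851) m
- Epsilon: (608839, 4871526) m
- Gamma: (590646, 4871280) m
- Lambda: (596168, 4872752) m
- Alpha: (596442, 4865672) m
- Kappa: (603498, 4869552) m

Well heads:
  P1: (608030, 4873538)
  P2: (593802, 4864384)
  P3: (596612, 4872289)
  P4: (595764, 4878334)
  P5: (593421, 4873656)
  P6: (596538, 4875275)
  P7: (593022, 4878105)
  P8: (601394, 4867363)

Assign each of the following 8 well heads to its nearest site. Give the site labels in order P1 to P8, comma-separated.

Epsilon, Alpha, Lambda, Lambda, Lambda, Lambda, Lambda, Kappa

P1 → Epsilon (d²=4702625.00)
P2 → Alpha (d²=8628544.00)
P3 → Lambda (d²=411505.00)
P4 → Lambda (d²=31321940.00)
P5 → Lambda (d²=8363225.00)
P6 → Lambda (d²=6502429.00)
P7 → Lambda (d²=38551925.00)
P8 → Kappa (d²=9218537.00)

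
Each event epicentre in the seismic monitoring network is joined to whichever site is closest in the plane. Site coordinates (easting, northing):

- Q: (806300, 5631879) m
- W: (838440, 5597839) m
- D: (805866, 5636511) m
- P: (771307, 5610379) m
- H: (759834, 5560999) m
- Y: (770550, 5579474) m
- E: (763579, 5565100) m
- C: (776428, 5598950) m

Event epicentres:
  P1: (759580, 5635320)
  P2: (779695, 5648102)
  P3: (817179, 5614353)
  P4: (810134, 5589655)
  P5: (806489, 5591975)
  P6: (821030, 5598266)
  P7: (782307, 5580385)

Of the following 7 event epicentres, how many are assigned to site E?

0

P1 → P
P2 → D
P3 → Q
P4 → W
P5 → C
P6 → W
P7 → Y
0 of the 7 go to E.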